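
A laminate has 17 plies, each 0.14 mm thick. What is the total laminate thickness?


h = n * t_ply = 17 * 0.14 = 2.38 mm

2.38 mm


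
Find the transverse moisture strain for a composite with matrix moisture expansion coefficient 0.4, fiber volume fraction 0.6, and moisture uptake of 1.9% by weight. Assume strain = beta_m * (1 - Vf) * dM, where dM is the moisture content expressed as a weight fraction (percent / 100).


dM = 1.9/100 = 0.019
strain = beta_m * (1-Vf) * dM = 0.4 * 0.4 * 0.019 = 0.00304

0.00304


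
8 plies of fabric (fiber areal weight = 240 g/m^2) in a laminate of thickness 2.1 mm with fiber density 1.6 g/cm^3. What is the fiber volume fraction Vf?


Vf = n * FAW / (rho_f * h * 1000) = 8 * 240 / (1.6 * 2.1 * 1000) = 0.5714

0.5714


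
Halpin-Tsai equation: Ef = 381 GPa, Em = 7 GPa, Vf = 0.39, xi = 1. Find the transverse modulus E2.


eta = (Ef/Em - 1)/(Ef/Em + xi) = (54.4286 - 1)/(54.4286 + 1) = 0.9639
E2 = Em*(1+xi*eta*Vf)/(1-eta*Vf) = 15.43 GPa

15.43 GPa


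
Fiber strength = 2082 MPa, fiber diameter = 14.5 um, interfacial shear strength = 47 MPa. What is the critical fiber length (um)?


Lc = sigma_f * d / (2 * tau_i) = 2082 * 14.5 / (2 * 47) = 321.2 um

321.2 um


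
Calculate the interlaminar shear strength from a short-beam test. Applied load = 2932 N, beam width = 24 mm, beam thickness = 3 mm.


ILSS = 3F/(4bh) = 3*2932/(4*24*3) = 30.54 MPa

30.54 MPa


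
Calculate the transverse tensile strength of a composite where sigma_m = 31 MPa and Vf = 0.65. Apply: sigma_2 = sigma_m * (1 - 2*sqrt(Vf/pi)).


factor = 1 - 2*sqrt(0.65/pi) = 0.0903
sigma_2 = 31 * 0.0903 = 2.8 MPa

2.8 MPa


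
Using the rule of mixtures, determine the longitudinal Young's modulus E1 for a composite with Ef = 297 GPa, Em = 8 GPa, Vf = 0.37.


E1 = Ef*Vf + Em*(1-Vf) = 297*0.37 + 8*0.63 = 114.93 GPa

114.93 GPa


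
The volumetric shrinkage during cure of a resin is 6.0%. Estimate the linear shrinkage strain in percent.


Linear shrinkage ≈ vol_shrink/3 = 6.0/3 = 2.0%

2.0%


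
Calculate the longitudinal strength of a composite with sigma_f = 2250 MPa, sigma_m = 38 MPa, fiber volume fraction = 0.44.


sigma_1 = sigma_f*Vf + sigma_m*(1-Vf) = 2250*0.44 + 38*0.56 = 1011.3 MPa

1011.3 MPa


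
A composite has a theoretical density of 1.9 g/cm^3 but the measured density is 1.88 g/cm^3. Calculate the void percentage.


Void% = (rho_theo - rho_actual)/rho_theo * 100 = (1.9 - 1.88)/1.9 * 100 = 1.05%

1.05%


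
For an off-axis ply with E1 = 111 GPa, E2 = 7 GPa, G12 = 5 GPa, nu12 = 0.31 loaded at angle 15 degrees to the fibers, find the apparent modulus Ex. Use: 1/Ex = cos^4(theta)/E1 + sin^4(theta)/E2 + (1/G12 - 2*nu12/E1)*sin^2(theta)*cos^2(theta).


cos^4(15) = 0.870513, sin^4(15) = 0.004487, sin^2(15)*cos^2(15) = 0.0625
1/G12 - 2*nu12/E1 = 1/5 - 2*0.31/111 = 0.194414 GPa^-1
1/Ex = 0.870513/111 + 0.004487/7 + 0.194414*0.0625 = 0.0206344 GPa^-1
Ex = 48.46 GPa

48.46 GPa


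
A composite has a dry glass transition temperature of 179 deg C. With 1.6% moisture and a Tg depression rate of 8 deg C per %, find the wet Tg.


Tg_wet = Tg_dry - k*moisture = 179 - 8*1.6 = 166.2 deg C

166.2 deg C


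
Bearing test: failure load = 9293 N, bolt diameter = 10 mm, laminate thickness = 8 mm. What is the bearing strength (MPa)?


sigma_br = F/(d*h) = 9293/(10*8) = 116.2 MPa

116.2 MPa


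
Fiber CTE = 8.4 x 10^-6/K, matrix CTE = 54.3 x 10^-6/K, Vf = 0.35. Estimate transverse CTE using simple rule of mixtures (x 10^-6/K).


alpha_2 = alpha_f*Vf + alpha_m*(1-Vf) = 8.4*0.35 + 54.3*0.65 = 38.2 x 10^-6/K

38.2 x 10^-6/K


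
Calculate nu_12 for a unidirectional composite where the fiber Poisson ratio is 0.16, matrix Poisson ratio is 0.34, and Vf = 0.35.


nu_12 = nu_f*Vf + nu_m*(1-Vf) = 0.16*0.35 + 0.34*0.65 = 0.277

0.277


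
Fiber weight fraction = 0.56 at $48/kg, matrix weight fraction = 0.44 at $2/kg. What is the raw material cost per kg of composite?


Cost = cost_f*Wf + cost_m*Wm = 48*0.56 + 2*0.44 = $27.76/kg

$27.76/kg


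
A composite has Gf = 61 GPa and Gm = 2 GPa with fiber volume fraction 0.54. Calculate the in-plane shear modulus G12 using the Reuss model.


1/G12 = Vf/Gf + (1-Vf)/Gm = 0.54/61 + 0.46/2
G12 = 4.19 GPa

4.19 GPa


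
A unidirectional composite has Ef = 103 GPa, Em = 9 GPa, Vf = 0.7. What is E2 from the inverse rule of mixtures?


1/E2 = Vf/Ef + (1-Vf)/Em = 0.7/103 + 0.3/9
E2 = 24.92 GPa

24.92 GPa


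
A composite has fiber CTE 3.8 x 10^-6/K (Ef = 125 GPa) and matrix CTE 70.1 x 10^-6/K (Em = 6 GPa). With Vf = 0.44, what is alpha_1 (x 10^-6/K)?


E1 = Ef*Vf + Em*(1-Vf) = 58.36
alpha_1 = (alpha_f*Ef*Vf + alpha_m*Em*(1-Vf))/E1 = 7.62 x 10^-6/K

7.62 x 10^-6/K


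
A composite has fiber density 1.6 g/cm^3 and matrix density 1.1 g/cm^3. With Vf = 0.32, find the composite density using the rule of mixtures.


rho_c = rho_f*Vf + rho_m*(1-Vf) = 1.6*0.32 + 1.1*0.68 = 1.26 g/cm^3

1.26 g/cm^3


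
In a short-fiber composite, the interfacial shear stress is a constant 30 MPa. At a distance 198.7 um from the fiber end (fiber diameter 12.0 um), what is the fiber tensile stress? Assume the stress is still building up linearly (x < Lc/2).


Force balance: sigma_f * (pi*d^2/4) = tau * (pi*d) * x  ->  sigma_f = 4 * tau * x / d
sigma_f = 4 * 30 * 198.7 / 12.0 = 1987.0 MPa

1987.0 MPa


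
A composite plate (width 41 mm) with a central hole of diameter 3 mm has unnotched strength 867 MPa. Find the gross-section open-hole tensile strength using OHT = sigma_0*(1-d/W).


OHT = sigma_0*(1-d/W) = 867*(1-3/41) = 803.6 MPa

803.6 MPa


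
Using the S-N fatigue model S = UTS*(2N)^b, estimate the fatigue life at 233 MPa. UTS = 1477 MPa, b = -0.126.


N = 0.5 * (S/UTS)^(1/b) = 0.5 * (233/1477)^(1/-0.126) = 1.1594e+06 cycles

1.1594e+06 cycles


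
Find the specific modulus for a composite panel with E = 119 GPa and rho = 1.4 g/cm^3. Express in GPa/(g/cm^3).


Specific stiffness = E/rho = 119/1.4 = 85.0 GPa/(g/cm^3)

85.0 GPa/(g/cm^3)


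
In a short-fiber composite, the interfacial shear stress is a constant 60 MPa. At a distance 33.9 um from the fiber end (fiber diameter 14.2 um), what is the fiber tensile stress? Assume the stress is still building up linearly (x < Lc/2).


Force balance: sigma_f * (pi*d^2/4) = tau * (pi*d) * x  ->  sigma_f = 4 * tau * x / d
sigma_f = 4 * 60 * 33.9 / 14.2 = 573.0 MPa

573.0 MPa


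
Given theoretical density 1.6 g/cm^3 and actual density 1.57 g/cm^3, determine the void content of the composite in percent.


Void% = (rho_theo - rho_actual)/rho_theo * 100 = (1.6 - 1.57)/1.6 * 100 = 1.88%

1.88%


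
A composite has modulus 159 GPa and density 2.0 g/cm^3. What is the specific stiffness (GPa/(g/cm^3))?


Specific stiffness = E/rho = 159/2.0 = 79.5 GPa/(g/cm^3)

79.5 GPa/(g/cm^3)


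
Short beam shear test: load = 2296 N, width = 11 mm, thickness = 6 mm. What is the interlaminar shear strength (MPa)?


ILSS = 3F/(4bh) = 3*2296/(4*11*6) = 26.09 MPa

26.09 MPa


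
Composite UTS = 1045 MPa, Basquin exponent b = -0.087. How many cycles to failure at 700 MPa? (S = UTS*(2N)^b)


N = 0.5 * (S/UTS)^(1/b) = 0.5 * (700/1045)^(1/-0.087) = 50.0242 cycles

50.0242 cycles


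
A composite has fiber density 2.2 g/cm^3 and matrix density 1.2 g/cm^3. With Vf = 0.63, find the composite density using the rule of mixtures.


rho_c = rho_f*Vf + rho_m*(1-Vf) = 2.2*0.63 + 1.2*0.37 = 1.83 g/cm^3

1.83 g/cm^3


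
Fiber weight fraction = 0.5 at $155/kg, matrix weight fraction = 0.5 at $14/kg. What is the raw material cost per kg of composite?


Cost = cost_f*Wf + cost_m*Wm = 155*0.5 + 14*0.5 = $84.5/kg

$84.5/kg


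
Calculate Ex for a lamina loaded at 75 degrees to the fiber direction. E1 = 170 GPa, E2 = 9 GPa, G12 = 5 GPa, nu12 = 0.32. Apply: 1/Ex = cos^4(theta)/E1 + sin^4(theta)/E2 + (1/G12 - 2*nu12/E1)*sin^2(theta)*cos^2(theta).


cos^4(75) = 0.004487, sin^4(75) = 0.870513, sin^2(75)*cos^2(75) = 0.0625
1/G12 - 2*nu12/E1 = 1/5 - 2*0.32/170 = 0.196235 GPa^-1
1/Ex = 0.004487/170 + 0.870513/9 + 0.196235*0.0625 = 0.1090147 GPa^-1
Ex = 9.17 GPa

9.17 GPa


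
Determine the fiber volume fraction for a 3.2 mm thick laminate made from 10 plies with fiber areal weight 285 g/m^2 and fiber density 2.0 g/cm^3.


Vf = n * FAW / (rho_f * h * 1000) = 10 * 285 / (2.0 * 3.2 * 1000) = 0.4453

0.4453


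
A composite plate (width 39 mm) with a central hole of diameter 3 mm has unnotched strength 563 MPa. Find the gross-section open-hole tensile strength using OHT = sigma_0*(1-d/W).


OHT = sigma_0*(1-d/W) = 563*(1-3/39) = 519.7 MPa

519.7 MPa


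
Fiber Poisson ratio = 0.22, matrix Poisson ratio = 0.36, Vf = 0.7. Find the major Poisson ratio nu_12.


nu_12 = nu_f*Vf + nu_m*(1-Vf) = 0.22*0.7 + 0.36*0.3 = 0.262

0.262


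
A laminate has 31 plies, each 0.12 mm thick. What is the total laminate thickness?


h = n * t_ply = 31 * 0.12 = 3.72 mm

3.72 mm


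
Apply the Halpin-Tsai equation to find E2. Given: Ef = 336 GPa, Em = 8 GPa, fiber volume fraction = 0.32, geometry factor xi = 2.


eta = (Ef/Em - 1)/(Ef/Em + xi) = (42.0 - 1)/(42.0 + 2) = 0.9318
E2 = Em*(1+xi*eta*Vf)/(1-eta*Vf) = 18.2 GPa

18.2 GPa


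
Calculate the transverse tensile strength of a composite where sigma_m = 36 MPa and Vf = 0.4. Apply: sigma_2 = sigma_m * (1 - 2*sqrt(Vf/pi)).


factor = 1 - 2*sqrt(0.4/pi) = 0.2864
sigma_2 = 36 * 0.2864 = 10.31 MPa

10.31 MPa


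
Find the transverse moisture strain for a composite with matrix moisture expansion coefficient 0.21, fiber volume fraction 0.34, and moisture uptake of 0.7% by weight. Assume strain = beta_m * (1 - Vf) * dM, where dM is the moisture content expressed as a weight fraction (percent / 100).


dM = 0.7/100 = 0.007
strain = beta_m * (1-Vf) * dM = 0.21 * 0.66 * 0.007 = 0.0009702

0.0009702


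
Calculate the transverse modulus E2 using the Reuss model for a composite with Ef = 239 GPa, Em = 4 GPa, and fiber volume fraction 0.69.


1/E2 = Vf/Ef + (1-Vf)/Em = 0.69/239 + 0.31/4
E2 = 12.44 GPa

12.44 GPa


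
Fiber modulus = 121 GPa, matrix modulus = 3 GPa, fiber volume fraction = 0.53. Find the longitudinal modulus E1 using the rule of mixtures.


E1 = Ef*Vf + Em*(1-Vf) = 121*0.53 + 3*0.47 = 65.54 GPa

65.54 GPa


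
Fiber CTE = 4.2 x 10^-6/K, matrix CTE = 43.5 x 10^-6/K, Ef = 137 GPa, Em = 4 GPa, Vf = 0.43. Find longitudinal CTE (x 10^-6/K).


E1 = Ef*Vf + Em*(1-Vf) = 61.19
alpha_1 = (alpha_f*Ef*Vf + alpha_m*Em*(1-Vf))/E1 = 5.66 x 10^-6/K

5.66 x 10^-6/K


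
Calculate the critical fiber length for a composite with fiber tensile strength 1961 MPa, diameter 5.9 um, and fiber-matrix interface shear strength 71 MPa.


Lc = sigma_f * d / (2 * tau_i) = 1961 * 5.9 / (2 * 71) = 81.5 um

81.5 um


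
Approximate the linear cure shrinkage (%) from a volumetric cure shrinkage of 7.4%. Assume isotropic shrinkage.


Linear shrinkage ≈ vol_shrink/3 = 7.4/3 = 2.467%

2.467%


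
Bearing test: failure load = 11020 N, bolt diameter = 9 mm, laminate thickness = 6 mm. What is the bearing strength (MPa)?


sigma_br = F/(d*h) = 11020/(9*6) = 204.1 MPa

204.1 MPa


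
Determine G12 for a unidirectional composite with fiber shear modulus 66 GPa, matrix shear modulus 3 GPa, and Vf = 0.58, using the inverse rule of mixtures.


1/G12 = Vf/Gf + (1-Vf)/Gm = 0.58/66 + 0.42/3
G12 = 6.72 GPa

6.72 GPa


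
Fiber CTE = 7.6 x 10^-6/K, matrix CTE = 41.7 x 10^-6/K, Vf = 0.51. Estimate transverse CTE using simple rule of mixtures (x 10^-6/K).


alpha_2 = alpha_f*Vf + alpha_m*(1-Vf) = 7.6*0.51 + 41.7*0.49 = 24.3 x 10^-6/K

24.3 x 10^-6/K


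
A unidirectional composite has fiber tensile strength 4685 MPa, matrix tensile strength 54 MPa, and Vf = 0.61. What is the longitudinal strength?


sigma_1 = sigma_f*Vf + sigma_m*(1-Vf) = 4685*0.61 + 54*0.39 = 2878.9 MPa

2878.9 MPa


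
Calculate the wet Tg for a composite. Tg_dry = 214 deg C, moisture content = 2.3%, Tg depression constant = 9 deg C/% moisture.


Tg_wet = Tg_dry - k*moisture = 214 - 9*2.3 = 193.3 deg C

193.3 deg C


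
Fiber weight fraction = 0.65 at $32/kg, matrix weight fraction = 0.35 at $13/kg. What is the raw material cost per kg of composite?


Cost = cost_f*Wf + cost_m*Wm = 32*0.65 + 13*0.35 = $25.35/kg

$25.35/kg


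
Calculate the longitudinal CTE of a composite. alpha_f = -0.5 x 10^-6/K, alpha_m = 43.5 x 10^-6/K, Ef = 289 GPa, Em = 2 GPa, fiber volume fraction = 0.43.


E1 = Ef*Vf + Em*(1-Vf) = 125.41
alpha_1 = (alpha_f*Ef*Vf + alpha_m*Em*(1-Vf))/E1 = -0.1 x 10^-6/K

-0.1 x 10^-6/K


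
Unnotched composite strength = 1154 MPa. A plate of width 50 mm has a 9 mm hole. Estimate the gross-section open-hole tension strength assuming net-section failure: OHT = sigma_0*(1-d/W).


OHT = sigma_0*(1-d/W) = 1154*(1-9/50) = 946.3 MPa

946.3 MPa


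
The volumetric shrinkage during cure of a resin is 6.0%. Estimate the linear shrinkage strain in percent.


Linear shrinkage ≈ vol_shrink/3 = 6.0/3 = 2.0%

2.0%


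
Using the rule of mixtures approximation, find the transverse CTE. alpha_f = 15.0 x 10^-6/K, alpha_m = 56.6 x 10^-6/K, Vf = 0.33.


alpha_2 = alpha_f*Vf + alpha_m*(1-Vf) = 15.0*0.33 + 56.6*0.67 = 42.9 x 10^-6/K

42.9 x 10^-6/K


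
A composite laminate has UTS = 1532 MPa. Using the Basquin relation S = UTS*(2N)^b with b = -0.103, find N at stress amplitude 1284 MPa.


N = 0.5 * (S/UTS)^(1/b) = 0.5 * (1284/1532)^(1/-0.103) = 2.7770 cycles

2.7770 cycles


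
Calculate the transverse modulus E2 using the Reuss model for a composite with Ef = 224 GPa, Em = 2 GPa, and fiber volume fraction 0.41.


1/E2 = Vf/Ef + (1-Vf)/Em = 0.41/224 + 0.59/2
E2 = 3.37 GPa

3.37 GPa


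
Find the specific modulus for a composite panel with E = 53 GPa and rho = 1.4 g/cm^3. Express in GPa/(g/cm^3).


Specific stiffness = E/rho = 53/1.4 = 37.9 GPa/(g/cm^3)

37.9 GPa/(g/cm^3)


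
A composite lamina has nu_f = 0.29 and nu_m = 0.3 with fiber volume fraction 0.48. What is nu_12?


nu_12 = nu_f*Vf + nu_m*(1-Vf) = 0.29*0.48 + 0.3*0.52 = 0.2952

0.2952


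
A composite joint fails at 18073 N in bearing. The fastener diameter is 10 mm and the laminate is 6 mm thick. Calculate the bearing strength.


sigma_br = F/(d*h) = 18073/(10*6) = 301.2 MPa

301.2 MPa


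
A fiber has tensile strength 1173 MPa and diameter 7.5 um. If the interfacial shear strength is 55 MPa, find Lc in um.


Lc = sigma_f * d / (2 * tau_i) = 1173 * 7.5 / (2 * 55) = 80.0 um

80.0 um


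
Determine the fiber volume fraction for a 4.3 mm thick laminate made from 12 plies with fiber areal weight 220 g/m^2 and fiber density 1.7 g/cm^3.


Vf = n * FAW / (rho_f * h * 1000) = 12 * 220 / (1.7 * 4.3 * 1000) = 0.3611

0.3611


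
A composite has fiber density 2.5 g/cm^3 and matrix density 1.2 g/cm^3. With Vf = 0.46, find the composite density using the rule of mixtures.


rho_c = rho_f*Vf + rho_m*(1-Vf) = 2.5*0.46 + 1.2*0.54 = 1.798 g/cm^3

1.798 g/cm^3


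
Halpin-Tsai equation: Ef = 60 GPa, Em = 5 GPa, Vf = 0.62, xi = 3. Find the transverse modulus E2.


eta = (Ef/Em - 1)/(Ef/Em + xi) = (12.0 - 1)/(12.0 + 3) = 0.7333
E2 = Em*(1+xi*eta*Vf)/(1-eta*Vf) = 21.67 GPa

21.67 GPa


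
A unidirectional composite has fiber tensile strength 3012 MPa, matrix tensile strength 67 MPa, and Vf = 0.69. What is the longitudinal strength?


sigma_1 = sigma_f*Vf + sigma_m*(1-Vf) = 3012*0.69 + 67*0.31 = 2099.1 MPa

2099.1 MPa


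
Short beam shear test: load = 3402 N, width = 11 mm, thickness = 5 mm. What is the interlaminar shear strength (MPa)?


ILSS = 3F/(4bh) = 3*3402/(4*11*5) = 46.39 MPa

46.39 MPa


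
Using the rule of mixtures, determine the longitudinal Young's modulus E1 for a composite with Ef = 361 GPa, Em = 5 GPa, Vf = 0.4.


E1 = Ef*Vf + Em*(1-Vf) = 361*0.4 + 5*0.6 = 147.4 GPa

147.4 GPa


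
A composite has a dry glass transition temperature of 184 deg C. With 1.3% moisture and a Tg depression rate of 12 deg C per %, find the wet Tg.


Tg_wet = Tg_dry - k*moisture = 184 - 12*1.3 = 168.4 deg C

168.4 deg C


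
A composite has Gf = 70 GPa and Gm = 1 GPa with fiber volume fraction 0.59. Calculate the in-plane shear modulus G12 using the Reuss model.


1/G12 = Vf/Gf + (1-Vf)/Gm = 0.59/70 + 0.41/1
G12 = 2.39 GPa

2.39 GPa


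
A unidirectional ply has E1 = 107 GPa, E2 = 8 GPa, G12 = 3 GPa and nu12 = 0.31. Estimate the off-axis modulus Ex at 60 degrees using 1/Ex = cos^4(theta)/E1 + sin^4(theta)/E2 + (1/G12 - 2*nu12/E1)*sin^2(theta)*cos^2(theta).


cos^4(60) = 0.0625, sin^4(60) = 0.5625, sin^2(60)*cos^2(60) = 0.1875
1/G12 - 2*nu12/E1 = 1/3 - 2*0.31/107 = 0.327539 GPa^-1
1/Ex = 0.0625/107 + 0.5625/8 + 0.327539*0.1875 = 0.1323102 GPa^-1
Ex = 7.56 GPa

7.56 GPa


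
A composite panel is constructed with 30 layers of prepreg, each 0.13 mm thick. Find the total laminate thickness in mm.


h = n * t_ply = 30 * 0.13 = 3.9 mm

3.9 mm


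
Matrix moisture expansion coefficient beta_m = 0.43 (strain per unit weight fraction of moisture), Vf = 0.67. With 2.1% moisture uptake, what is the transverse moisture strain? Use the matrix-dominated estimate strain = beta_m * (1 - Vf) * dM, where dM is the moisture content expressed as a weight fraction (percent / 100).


dM = 2.1/100 = 0.021
strain = beta_m * (1-Vf) * dM = 0.43 * 0.33 * 0.021 = 0.0029799

0.0029799


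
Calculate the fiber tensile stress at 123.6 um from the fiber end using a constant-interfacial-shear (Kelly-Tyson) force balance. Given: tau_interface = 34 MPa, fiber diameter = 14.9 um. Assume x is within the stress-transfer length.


Force balance: sigma_f * (pi*d^2/4) = tau * (pi*d) * x  ->  sigma_f = 4 * tau * x / d
sigma_f = 4 * 34 * 123.6 / 14.9 = 1128.2 MPa

1128.2 MPa


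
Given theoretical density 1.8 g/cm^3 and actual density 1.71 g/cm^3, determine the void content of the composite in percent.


Void% = (rho_theo - rho_actual)/rho_theo * 100 = (1.8 - 1.71)/1.8 * 100 = 5.0%

5.0%


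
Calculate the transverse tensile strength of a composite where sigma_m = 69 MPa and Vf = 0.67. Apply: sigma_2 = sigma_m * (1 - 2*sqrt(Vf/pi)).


factor = 1 - 2*sqrt(0.67/pi) = 0.0764
sigma_2 = 69 * 0.0764 = 5.27 MPa

5.27 MPa


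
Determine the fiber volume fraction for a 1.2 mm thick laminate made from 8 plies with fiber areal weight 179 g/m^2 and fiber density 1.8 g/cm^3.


Vf = n * FAW / (rho_f * h * 1000) = 8 * 179 / (1.8 * 1.2 * 1000) = 0.663

0.663


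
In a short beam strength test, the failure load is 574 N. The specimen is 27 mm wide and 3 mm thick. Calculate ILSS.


ILSS = 3F/(4bh) = 3*574/(4*27*3) = 5.31 MPa

5.31 MPa


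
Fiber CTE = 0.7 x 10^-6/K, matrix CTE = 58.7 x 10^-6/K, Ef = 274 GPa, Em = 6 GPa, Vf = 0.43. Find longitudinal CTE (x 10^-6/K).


E1 = Ef*Vf + Em*(1-Vf) = 121.24
alpha_1 = (alpha_f*Ef*Vf + alpha_m*Em*(1-Vf))/E1 = 2.34 x 10^-6/K

2.34 x 10^-6/K


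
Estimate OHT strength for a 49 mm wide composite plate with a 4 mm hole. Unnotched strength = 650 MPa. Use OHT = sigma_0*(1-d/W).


OHT = sigma_0*(1-d/W) = 650*(1-4/49) = 596.9 MPa

596.9 MPa


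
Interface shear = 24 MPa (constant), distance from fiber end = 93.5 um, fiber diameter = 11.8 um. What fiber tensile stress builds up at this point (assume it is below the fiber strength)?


Force balance: sigma_f * (pi*d^2/4) = tau * (pi*d) * x  ->  sigma_f = 4 * tau * x / d
sigma_f = 4 * 24 * 93.5 / 11.8 = 760.7 MPa

760.7 MPa


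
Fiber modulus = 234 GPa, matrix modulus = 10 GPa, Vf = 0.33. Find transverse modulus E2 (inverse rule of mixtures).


1/E2 = Vf/Ef + (1-Vf)/Em = 0.33/234 + 0.67/10
E2 = 14.62 GPa

14.62 GPa


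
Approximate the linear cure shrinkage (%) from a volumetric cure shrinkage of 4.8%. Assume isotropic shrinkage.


Linear shrinkage ≈ vol_shrink/3 = 4.8/3 = 1.6%

1.6%


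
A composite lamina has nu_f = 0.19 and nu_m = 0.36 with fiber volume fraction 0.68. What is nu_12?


nu_12 = nu_f*Vf + nu_m*(1-Vf) = 0.19*0.68 + 0.36*0.32 = 0.2444

0.2444


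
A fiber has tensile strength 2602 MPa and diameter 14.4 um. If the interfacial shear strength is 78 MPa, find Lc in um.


Lc = sigma_f * d / (2 * tau_i) = 2602 * 14.4 / (2 * 78) = 240.2 um

240.2 um


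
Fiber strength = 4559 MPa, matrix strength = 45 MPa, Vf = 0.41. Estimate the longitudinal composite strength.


sigma_1 = sigma_f*Vf + sigma_m*(1-Vf) = 4559*0.41 + 45*0.59 = 1895.7 MPa

1895.7 MPa


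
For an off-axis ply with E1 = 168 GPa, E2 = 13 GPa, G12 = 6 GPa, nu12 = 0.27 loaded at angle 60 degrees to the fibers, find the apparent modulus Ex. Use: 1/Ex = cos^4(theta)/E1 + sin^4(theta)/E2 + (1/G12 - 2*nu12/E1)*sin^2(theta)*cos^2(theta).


cos^4(60) = 0.0625, sin^4(60) = 0.5625, sin^2(60)*cos^2(60) = 0.1875
1/G12 - 2*nu12/E1 = 1/6 - 2*0.27/168 = 0.163452 GPa^-1
1/Ex = 0.0625/168 + 0.5625/13 + 0.163452*0.1875 = 0.0742886 GPa^-1
Ex = 13.46 GPa

13.46 GPa


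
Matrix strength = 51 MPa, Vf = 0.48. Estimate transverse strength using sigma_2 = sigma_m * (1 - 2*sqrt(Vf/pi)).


factor = 1 - 2*sqrt(0.48/pi) = 0.2182
sigma_2 = 51 * 0.2182 = 11.13 MPa

11.13 MPa


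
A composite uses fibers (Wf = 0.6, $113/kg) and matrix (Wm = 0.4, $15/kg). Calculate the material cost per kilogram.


Cost = cost_f*Wf + cost_m*Wm = 113*0.6 + 15*0.4 = $73.8/kg

$73.8/kg


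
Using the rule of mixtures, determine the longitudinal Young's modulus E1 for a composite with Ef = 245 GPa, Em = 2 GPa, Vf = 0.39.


E1 = Ef*Vf + Em*(1-Vf) = 245*0.39 + 2*0.61 = 96.77 GPa

96.77 GPa


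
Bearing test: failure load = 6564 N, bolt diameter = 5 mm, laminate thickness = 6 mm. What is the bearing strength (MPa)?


sigma_br = F/(d*h) = 6564/(5*6) = 218.8 MPa

218.8 MPa


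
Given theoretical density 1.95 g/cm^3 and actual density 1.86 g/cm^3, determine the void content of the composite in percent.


Void% = (rho_theo - rho_actual)/rho_theo * 100 = (1.95 - 1.86)/1.95 * 100 = 4.62%

4.62%


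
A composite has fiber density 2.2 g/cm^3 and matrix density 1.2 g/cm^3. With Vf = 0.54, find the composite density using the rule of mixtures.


rho_c = rho_f*Vf + rho_m*(1-Vf) = 2.2*0.54 + 1.2*0.46 = 1.74 g/cm^3

1.74 g/cm^3


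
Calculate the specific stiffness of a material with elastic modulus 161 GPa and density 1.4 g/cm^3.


Specific stiffness = E/rho = 161/1.4 = 115.0 GPa/(g/cm^3)

115.0 GPa/(g/cm^3)


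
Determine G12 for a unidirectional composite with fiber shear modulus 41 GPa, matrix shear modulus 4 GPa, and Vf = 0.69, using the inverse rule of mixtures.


1/G12 = Vf/Gf + (1-Vf)/Gm = 0.69/41 + 0.31/4
G12 = 10.6 GPa

10.6 GPa


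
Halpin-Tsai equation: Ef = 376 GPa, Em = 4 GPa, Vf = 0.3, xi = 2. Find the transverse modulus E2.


eta = (Ef/Em - 1)/(Ef/Em + xi) = (94.0 - 1)/(94.0 + 2) = 0.9688
E2 = Em*(1+xi*eta*Vf)/(1-eta*Vf) = 8.92 GPa

8.92 GPa


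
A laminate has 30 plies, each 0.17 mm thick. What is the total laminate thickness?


h = n * t_ply = 30 * 0.17 = 5.1 mm

5.1 mm


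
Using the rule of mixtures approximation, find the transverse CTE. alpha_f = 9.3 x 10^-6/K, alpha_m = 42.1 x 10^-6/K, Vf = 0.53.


alpha_2 = alpha_f*Vf + alpha_m*(1-Vf) = 9.3*0.53 + 42.1*0.47 = 24.7 x 10^-6/K

24.7 x 10^-6/K


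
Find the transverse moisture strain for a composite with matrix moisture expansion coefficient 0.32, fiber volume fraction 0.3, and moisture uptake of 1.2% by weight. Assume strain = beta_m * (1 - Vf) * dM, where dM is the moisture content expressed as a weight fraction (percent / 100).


dM = 1.2/100 = 0.012
strain = beta_m * (1-Vf) * dM = 0.32 * 0.7 * 0.012 = 0.002688

0.002688


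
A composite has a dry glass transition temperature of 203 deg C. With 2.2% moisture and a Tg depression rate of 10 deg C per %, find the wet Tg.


Tg_wet = Tg_dry - k*moisture = 203 - 10*2.2 = 181.0 deg C

181.0 deg C


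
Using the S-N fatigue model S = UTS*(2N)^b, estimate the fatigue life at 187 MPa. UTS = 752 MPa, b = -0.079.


N = 0.5 * (S/UTS)^(1/b) = 0.5 * (187/752)^(1/-0.079) = 2.2351e+07 cycles

2.2351e+07 cycles


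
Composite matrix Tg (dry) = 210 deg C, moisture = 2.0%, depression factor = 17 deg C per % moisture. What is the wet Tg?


Tg_wet = Tg_dry - k*moisture = 210 - 17*2.0 = 176.0 deg C

176.0 deg C


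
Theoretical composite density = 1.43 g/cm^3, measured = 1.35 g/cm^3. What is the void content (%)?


Void% = (rho_theo - rho_actual)/rho_theo * 100 = (1.43 - 1.35)/1.43 * 100 = 5.59%

5.59%


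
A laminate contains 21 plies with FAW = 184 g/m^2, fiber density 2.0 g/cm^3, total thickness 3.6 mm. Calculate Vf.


Vf = n * FAW / (rho_f * h * 1000) = 21 * 184 / (2.0 * 3.6 * 1000) = 0.5367

0.5367


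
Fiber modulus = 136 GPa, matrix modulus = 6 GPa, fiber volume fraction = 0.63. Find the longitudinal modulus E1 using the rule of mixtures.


E1 = Ef*Vf + Em*(1-Vf) = 136*0.63 + 6*0.37 = 87.9 GPa

87.9 GPa


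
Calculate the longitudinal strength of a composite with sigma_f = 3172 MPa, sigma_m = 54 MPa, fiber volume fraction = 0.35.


sigma_1 = sigma_f*Vf + sigma_m*(1-Vf) = 3172*0.35 + 54*0.65 = 1145.3 MPa

1145.3 MPa


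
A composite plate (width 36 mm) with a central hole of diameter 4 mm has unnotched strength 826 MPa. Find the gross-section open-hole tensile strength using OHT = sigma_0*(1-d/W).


OHT = sigma_0*(1-d/W) = 826*(1-4/36) = 734.2 MPa

734.2 MPa


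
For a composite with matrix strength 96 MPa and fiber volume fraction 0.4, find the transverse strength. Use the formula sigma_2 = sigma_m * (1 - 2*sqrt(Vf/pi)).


factor = 1 - 2*sqrt(0.4/pi) = 0.2864
sigma_2 = 96 * 0.2864 = 27.49 MPa

27.49 MPa


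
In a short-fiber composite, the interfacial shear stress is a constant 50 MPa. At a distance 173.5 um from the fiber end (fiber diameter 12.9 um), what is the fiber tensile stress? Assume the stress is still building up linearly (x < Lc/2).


Force balance: sigma_f * (pi*d^2/4) = tau * (pi*d) * x  ->  sigma_f = 4 * tau * x / d
sigma_f = 4 * 50 * 173.5 / 12.9 = 2689.9 MPa

2689.9 MPa


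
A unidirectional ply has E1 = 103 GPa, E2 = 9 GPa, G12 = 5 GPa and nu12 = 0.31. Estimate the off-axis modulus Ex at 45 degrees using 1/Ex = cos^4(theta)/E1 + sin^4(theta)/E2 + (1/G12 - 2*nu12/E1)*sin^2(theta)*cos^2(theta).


cos^4(45) = 0.25, sin^4(45) = 0.25, sin^2(45)*cos^2(45) = 0.25
1/G12 - 2*nu12/E1 = 1/5 - 2*0.31/103 = 0.193981 GPa^-1
1/Ex = 0.25/103 + 0.25/9 + 0.193981*0.25 = 0.0787001 GPa^-1
Ex = 12.71 GPa

12.71 GPa


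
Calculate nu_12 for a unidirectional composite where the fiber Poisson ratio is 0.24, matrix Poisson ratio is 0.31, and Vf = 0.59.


nu_12 = nu_f*Vf + nu_m*(1-Vf) = 0.24*0.59 + 0.31*0.41 = 0.2687

0.2687


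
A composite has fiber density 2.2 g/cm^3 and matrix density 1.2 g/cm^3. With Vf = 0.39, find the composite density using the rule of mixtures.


rho_c = rho_f*Vf + rho_m*(1-Vf) = 2.2*0.39 + 1.2*0.61 = 1.59 g/cm^3

1.59 g/cm^3


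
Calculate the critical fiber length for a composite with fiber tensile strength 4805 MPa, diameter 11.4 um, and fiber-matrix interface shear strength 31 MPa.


Lc = sigma_f * d / (2 * tau_i) = 4805 * 11.4 / (2 * 31) = 883.5 um

883.5 um


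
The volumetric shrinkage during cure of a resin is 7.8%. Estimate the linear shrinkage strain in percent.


Linear shrinkage ≈ vol_shrink/3 = 7.8/3 = 2.6%

2.6%


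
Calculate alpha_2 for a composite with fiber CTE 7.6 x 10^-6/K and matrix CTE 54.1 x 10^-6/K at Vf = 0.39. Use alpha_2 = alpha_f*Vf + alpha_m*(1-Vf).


alpha_2 = alpha_f*Vf + alpha_m*(1-Vf) = 7.6*0.39 + 54.1*0.61 = 36.0 x 10^-6/K

36.0 x 10^-6/K


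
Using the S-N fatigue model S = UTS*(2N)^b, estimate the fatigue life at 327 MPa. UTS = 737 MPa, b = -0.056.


N = 0.5 * (S/UTS)^(1/b) = 0.5 * (327/737)^(1/-0.056) = 1.0026e+06 cycles

1.0026e+06 cycles


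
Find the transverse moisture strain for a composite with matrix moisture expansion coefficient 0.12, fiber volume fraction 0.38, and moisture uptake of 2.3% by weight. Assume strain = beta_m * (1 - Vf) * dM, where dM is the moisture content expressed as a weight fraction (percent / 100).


dM = 2.3/100 = 0.023
strain = beta_m * (1-Vf) * dM = 0.12 * 0.62 * 0.023 = 0.0017112

0.0017112


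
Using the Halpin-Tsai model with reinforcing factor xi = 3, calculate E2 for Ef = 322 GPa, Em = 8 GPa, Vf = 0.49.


eta = (Ef/Em - 1)/(Ef/Em + xi) = (40.25 - 1)/(40.25 + 3) = 0.9075
E2 = Em*(1+xi*eta*Vf)/(1-eta*Vf) = 33.62 GPa

33.62 GPa


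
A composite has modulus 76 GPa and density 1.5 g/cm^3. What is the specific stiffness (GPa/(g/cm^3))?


Specific stiffness = E/rho = 76/1.5 = 50.7 GPa/(g/cm^3)

50.7 GPa/(g/cm^3)


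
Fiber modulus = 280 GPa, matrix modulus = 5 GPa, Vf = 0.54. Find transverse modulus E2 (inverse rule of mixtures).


1/E2 = Vf/Ef + (1-Vf)/Em = 0.54/280 + 0.46/5
E2 = 10.65 GPa

10.65 GPa


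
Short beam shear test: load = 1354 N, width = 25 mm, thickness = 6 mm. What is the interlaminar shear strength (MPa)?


ILSS = 3F/(4bh) = 3*1354/(4*25*6) = 6.77 MPa

6.77 MPa


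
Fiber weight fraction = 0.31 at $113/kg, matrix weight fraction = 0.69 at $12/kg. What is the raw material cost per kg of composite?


Cost = cost_f*Wf + cost_m*Wm = 113*0.31 + 12*0.69 = $43.31/kg

$43.31/kg


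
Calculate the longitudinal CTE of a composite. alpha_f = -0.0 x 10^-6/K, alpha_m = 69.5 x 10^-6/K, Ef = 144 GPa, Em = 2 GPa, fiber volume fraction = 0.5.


E1 = Ef*Vf + Em*(1-Vf) = 73.0
alpha_1 = (alpha_f*Ef*Vf + alpha_m*Em*(1-Vf))/E1 = 0.95 x 10^-6/K

0.95 x 10^-6/K


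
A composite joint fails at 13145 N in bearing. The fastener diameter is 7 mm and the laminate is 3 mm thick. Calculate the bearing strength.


sigma_br = F/(d*h) = 13145/(7*3) = 626.0 MPa

626.0 MPa


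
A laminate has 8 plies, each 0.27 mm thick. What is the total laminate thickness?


h = n * t_ply = 8 * 0.27 = 2.16 mm

2.16 mm


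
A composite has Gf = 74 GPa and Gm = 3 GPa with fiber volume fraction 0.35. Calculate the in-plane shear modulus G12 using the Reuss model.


1/G12 = Vf/Gf + (1-Vf)/Gm = 0.35/74 + 0.65/3
G12 = 4.52 GPa

4.52 GPa


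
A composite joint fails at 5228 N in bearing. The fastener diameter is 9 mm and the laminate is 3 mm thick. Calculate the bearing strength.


sigma_br = F/(d*h) = 5228/(9*3) = 193.6 MPa

193.6 MPa


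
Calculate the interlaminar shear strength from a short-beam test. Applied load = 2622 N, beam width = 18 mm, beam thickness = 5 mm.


ILSS = 3F/(4bh) = 3*2622/(4*18*5) = 21.85 MPa

21.85 MPa


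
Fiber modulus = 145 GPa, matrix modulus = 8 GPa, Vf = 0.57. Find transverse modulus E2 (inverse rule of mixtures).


1/E2 = Vf/Ef + (1-Vf)/Em = 0.57/145 + 0.43/8
E2 = 17.34 GPa

17.34 GPa


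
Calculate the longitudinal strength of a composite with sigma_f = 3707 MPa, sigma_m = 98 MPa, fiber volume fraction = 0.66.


sigma_1 = sigma_f*Vf + sigma_m*(1-Vf) = 3707*0.66 + 98*0.34 = 2479.9 MPa

2479.9 MPa


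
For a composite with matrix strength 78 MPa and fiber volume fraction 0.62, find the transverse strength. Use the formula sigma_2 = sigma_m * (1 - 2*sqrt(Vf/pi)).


factor = 1 - 2*sqrt(0.62/pi) = 0.1115
sigma_2 = 78 * 0.1115 = 8.7 MPa

8.7 MPa


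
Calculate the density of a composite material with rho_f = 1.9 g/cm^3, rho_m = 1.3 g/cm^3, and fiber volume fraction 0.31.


rho_c = rho_f*Vf + rho_m*(1-Vf) = 1.9*0.31 + 1.3*0.69 = 1.486 g/cm^3

1.486 g/cm^3


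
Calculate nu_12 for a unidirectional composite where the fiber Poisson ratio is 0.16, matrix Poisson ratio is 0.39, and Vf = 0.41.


nu_12 = nu_f*Vf + nu_m*(1-Vf) = 0.16*0.41 + 0.39*0.59 = 0.2957

0.2957


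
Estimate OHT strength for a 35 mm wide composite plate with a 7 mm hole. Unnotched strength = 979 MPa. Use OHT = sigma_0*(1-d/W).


OHT = sigma_0*(1-d/W) = 979*(1-7/35) = 783.2 MPa

783.2 MPa


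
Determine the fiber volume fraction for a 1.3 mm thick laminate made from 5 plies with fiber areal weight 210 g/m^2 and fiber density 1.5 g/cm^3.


Vf = n * FAW / (rho_f * h * 1000) = 5 * 210 / (1.5 * 1.3 * 1000) = 0.5385

0.5385


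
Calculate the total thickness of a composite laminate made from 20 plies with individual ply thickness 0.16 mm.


h = n * t_ply = 20 * 0.16 = 3.2 mm

3.2 mm


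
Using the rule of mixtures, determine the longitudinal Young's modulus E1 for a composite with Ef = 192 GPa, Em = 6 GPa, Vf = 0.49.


E1 = Ef*Vf + Em*(1-Vf) = 192*0.49 + 6*0.51 = 97.14 GPa

97.14 GPa


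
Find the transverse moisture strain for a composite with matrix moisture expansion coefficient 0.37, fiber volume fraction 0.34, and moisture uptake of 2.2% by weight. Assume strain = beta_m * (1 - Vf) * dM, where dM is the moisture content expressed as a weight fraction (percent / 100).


dM = 2.2/100 = 0.022
strain = beta_m * (1-Vf) * dM = 0.37 * 0.66 * 0.022 = 0.0053724

0.0053724


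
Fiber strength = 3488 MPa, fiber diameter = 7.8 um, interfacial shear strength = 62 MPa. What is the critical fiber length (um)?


Lc = sigma_f * d / (2 * tau_i) = 3488 * 7.8 / (2 * 62) = 219.4 um

219.4 um


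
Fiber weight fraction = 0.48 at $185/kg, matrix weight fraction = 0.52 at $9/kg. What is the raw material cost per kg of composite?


Cost = cost_f*Wf + cost_m*Wm = 185*0.48 + 9*0.52 = $93.48/kg

$93.48/kg


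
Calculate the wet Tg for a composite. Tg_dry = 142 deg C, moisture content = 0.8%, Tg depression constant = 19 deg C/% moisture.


Tg_wet = Tg_dry - k*moisture = 142 - 19*0.8 = 126.8 deg C

126.8 deg C


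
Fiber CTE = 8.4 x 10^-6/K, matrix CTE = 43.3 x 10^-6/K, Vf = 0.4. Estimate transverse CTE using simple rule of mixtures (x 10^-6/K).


alpha_2 = alpha_f*Vf + alpha_m*(1-Vf) = 8.4*0.4 + 43.3*0.6 = 29.3 x 10^-6/K

29.3 x 10^-6/K


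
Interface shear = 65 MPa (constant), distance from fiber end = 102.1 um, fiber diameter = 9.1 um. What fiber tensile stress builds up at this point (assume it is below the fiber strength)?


Force balance: sigma_f * (pi*d^2/4) = tau * (pi*d) * x  ->  sigma_f = 4 * tau * x / d
sigma_f = 4 * 65 * 102.1 / 9.1 = 2917.1 MPa

2917.1 MPa


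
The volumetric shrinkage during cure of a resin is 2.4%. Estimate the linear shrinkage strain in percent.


Linear shrinkage ≈ vol_shrink/3 = 2.4/3 = 0.8%

0.8%


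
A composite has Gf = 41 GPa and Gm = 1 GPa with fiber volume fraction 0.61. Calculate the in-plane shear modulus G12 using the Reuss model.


1/G12 = Vf/Gf + (1-Vf)/Gm = 0.61/41 + 0.39/1
G12 = 2.47 GPa

2.47 GPa


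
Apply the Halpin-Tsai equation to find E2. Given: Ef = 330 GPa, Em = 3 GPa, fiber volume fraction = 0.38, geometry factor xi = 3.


eta = (Ef/Em - 1)/(Ef/Em + xi) = (110.0 - 1)/(110.0 + 3) = 0.9646
E2 = Em*(1+xi*eta*Vf)/(1-eta*Vf) = 9.94 GPa

9.94 GPa


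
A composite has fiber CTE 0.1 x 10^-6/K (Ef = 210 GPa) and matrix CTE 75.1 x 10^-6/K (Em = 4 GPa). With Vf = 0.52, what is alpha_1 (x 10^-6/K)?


E1 = Ef*Vf + Em*(1-Vf) = 111.12
alpha_1 = (alpha_f*Ef*Vf + alpha_m*Em*(1-Vf))/E1 = 1.4 x 10^-6/K

1.4 x 10^-6/K


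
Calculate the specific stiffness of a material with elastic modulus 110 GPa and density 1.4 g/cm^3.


Specific stiffness = E/rho = 110/1.4 = 78.6 GPa/(g/cm^3)

78.6 GPa/(g/cm^3)


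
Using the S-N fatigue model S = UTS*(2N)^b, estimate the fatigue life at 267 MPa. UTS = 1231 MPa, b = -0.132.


N = 0.5 * (S/UTS)^(1/b) = 0.5 * (267/1231)^(1/-0.132) = 53377.0772 cycles

53377.0772 cycles


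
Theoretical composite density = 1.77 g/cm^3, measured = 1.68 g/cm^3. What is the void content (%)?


Void% = (rho_theo - rho_actual)/rho_theo * 100 = (1.77 - 1.68)/1.77 * 100 = 5.08%

5.08%


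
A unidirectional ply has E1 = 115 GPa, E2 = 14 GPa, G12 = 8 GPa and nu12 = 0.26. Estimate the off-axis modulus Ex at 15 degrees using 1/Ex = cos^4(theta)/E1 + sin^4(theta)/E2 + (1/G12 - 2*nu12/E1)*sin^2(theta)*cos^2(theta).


cos^4(15) = 0.870513, sin^4(15) = 0.004487, sin^2(15)*cos^2(15) = 0.0625
1/G12 - 2*nu12/E1 = 1/8 - 2*0.26/115 = 0.120478 GPa^-1
1/Ex = 0.870513/115 + 0.004487/14 + 0.120478*0.0625 = 0.0154201 GPa^-1
Ex = 64.85 GPa

64.85 GPa


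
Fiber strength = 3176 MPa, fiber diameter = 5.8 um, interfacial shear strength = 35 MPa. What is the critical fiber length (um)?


Lc = sigma_f * d / (2 * tau_i) = 3176 * 5.8 / (2 * 35) = 263.2 um

263.2 um


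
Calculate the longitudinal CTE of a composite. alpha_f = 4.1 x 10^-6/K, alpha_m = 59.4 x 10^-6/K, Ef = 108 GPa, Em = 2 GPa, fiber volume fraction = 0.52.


E1 = Ef*Vf + Em*(1-Vf) = 57.12
alpha_1 = (alpha_f*Ef*Vf + alpha_m*Em*(1-Vf))/E1 = 5.03 x 10^-6/K

5.03 x 10^-6/K


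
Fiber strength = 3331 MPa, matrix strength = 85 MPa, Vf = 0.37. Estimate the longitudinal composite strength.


sigma_1 = sigma_f*Vf + sigma_m*(1-Vf) = 3331*0.37 + 85*0.63 = 1286.0 MPa

1286.0 MPa


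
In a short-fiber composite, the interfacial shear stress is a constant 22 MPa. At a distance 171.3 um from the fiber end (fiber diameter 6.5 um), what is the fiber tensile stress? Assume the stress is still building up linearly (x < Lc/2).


Force balance: sigma_f * (pi*d^2/4) = tau * (pi*d) * x  ->  sigma_f = 4 * tau * x / d
sigma_f = 4 * 22 * 171.3 / 6.5 = 2319.1 MPa

2319.1 MPa


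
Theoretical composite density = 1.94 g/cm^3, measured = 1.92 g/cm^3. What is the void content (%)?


Void% = (rho_theo - rho_actual)/rho_theo * 100 = (1.94 - 1.92)/1.94 * 100 = 1.03%

1.03%


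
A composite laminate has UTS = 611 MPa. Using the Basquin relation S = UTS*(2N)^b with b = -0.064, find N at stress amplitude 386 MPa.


N = 0.5 * (S/UTS)^(1/b) = 0.5 * (386/611)^(1/-0.064) = 653.7885 cycles

653.7885 cycles


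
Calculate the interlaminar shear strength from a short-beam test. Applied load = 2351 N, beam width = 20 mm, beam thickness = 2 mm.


ILSS = 3F/(4bh) = 3*2351/(4*20*2) = 44.08 MPa

44.08 MPa


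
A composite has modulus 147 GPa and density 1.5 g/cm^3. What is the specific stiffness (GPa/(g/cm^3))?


Specific stiffness = E/rho = 147/1.5 = 98.0 GPa/(g/cm^3)

98.0 GPa/(g/cm^3)


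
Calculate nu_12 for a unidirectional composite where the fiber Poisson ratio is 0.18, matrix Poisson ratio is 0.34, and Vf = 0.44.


nu_12 = nu_f*Vf + nu_m*(1-Vf) = 0.18*0.44 + 0.34*0.56 = 0.2696

0.2696


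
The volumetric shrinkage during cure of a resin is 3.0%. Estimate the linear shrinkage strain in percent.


Linear shrinkage ≈ vol_shrink/3 = 3.0/3 = 1.0%

1.0%


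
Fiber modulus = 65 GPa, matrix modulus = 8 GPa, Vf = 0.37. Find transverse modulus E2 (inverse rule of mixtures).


1/E2 = Vf/Ef + (1-Vf)/Em = 0.37/65 + 0.63/8
E2 = 11.84 GPa

11.84 GPa


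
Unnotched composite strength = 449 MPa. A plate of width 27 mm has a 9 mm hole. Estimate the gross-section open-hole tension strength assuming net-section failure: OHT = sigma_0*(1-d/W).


OHT = sigma_0*(1-d/W) = 449*(1-9/27) = 299.3 MPa

299.3 MPa


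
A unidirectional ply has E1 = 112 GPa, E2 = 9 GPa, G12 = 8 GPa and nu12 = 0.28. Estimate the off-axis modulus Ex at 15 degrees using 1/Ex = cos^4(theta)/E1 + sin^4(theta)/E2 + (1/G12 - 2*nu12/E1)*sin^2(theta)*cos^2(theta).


cos^4(15) = 0.870513, sin^4(15) = 0.004487, sin^2(15)*cos^2(15) = 0.0625
1/G12 - 2*nu12/E1 = 1/8 - 2*0.28/112 = 0.12 GPa^-1
1/Ex = 0.870513/112 + 0.004487/9 + 0.12*0.0625 = 0.015771 GPa^-1
Ex = 63.41 GPa

63.41 GPa


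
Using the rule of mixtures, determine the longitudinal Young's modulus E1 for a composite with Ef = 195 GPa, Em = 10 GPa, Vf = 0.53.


E1 = Ef*Vf + Em*(1-Vf) = 195*0.53 + 10*0.47 = 108.05 GPa

108.05 GPa


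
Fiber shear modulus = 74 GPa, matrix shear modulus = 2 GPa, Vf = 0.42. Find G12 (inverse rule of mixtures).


1/G12 = Vf/Gf + (1-Vf)/Gm = 0.42/74 + 0.58/2
G12 = 3.38 GPa

3.38 GPa


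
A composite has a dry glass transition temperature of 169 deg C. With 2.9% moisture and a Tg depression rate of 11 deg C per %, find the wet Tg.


Tg_wet = Tg_dry - k*moisture = 169 - 11*2.9 = 137.1 deg C

137.1 deg C
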